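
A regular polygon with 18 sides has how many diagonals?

The number of diagonals in an n-gon is n(n - 3)/2.
For n = 18: 18(18 - 3)/2 = 18 × 15 / 2 = 135.

135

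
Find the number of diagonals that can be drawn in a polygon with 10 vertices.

Each of the 10 vertices connects to 7 non-adjacent vertices via diagonals.
Total connections = 10 × 7 = 70, but each diagonal is counted twice.
Number of diagonals = 70 / 2 = 35.

35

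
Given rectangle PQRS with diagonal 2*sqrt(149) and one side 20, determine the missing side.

The diagonal of a rectangle forms a right triangle with the two sides.
Rearranging the Pythagorean theorem: missing side = sqrt(d^2 - known^2).
= sqrt(596 - 400) = sqrt(196) = 14.

14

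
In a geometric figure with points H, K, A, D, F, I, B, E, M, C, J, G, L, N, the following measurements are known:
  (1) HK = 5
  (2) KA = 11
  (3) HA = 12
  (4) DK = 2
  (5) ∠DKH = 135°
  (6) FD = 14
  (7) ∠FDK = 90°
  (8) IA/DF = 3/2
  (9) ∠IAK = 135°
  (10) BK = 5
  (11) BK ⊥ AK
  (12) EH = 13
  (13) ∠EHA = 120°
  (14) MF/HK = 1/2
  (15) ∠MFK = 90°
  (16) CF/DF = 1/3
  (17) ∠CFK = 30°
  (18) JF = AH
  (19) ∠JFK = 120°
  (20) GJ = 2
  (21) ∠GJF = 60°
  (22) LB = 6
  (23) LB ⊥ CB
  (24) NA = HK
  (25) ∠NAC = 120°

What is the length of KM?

From the given relations: MF = 1/2·HK = 1/2·5 ≈ 2.5.
Step 1: By the law of cosines on triangle FDK: FK² = 14² + 2² − 2·14·2·cos(90°) = 200, so FK = 10·√2.
Step 2: By the law of cosines on triangle KFM: KM² = (10·√2)² + 2.5² − 2·10·√2·2.5·cos(90°) = 206.25, so KM = 5/2·√33.

Therefore, the length of KM = 5/2·√33.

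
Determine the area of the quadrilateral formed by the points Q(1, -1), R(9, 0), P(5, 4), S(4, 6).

Shoelace: sum of cross terms = 49, Area = (1/2)|49| = 49/2

49/2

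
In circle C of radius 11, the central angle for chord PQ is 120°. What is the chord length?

Chord = 2(11) sin(60°) = 11*sqrt(3)

11*sqrt(3)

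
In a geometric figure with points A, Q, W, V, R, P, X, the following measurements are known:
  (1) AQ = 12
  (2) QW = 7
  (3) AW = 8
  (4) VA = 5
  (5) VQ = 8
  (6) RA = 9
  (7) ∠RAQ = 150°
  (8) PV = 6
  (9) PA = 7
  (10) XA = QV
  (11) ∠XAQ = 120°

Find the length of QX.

From the given relations: XA = QV = 8.
Step 1: By the law of cosines on triangle QAX: QX² = 12² + 8² − 2·12·8·cos(120°) = 304, so QX = 4·√19.

Therefore, the length of QX = 4·√19.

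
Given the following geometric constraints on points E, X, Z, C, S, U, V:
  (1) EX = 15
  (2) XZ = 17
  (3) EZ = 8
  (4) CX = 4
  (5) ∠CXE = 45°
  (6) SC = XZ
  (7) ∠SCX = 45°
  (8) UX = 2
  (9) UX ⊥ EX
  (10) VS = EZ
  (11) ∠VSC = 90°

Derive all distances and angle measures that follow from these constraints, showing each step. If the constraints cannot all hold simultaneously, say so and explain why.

The constraints are consistent.

From the given relations:
  SC = XZ = 17
  VS = EZ = 8

Step 1: From EX = 15, XC = 4, and ∠EXC = 45°, by the law of cosines:
  EC² = EX² + XC² - 2·EX·XC·cos(45°) = 225 + 16 - 84.85 = 156.1
  EC ≈ 12.5

Step 2: From EX = 15, XU = 2, and ∠EXU = 90°, by the law of cosines:
  EU² = EX² + XU² - 2·EX·XU·cos(90°) = 225 + 4 - 0 = 229
  EU ≈ 15.13

Step 3: From XC = 4, CS = 17, and ∠XCS = 45°, by the law of cosines:
  XS² = XC² + CS² - 2·XC·CS·cos(45°) = 16 + 289 - 96.17 = 208.8
  XS ≈ 14.45

Step 4: From CS = 17, SV = 8, and ∠CSV = 90°, by the law of cosines:
  CV² = CS² + SV² - 2·CS·SV·cos(90°) = 289 + 64 - 0 = 353
  CV ≈ 18.79

Step 5: From EX = 15, EZ = 8, XZ = 17, by the inverse law of cosines:
  cos(∠XEZ) = (EX² + EZ² - XZ²) / (2·EX·EZ)
  ∠XEZ = 90°

Step 6: From XE = 15, XZ = 17, EZ = 8, by the inverse law of cosines:
  cos(∠EXZ) = (XE² + XZ² - EZ²) / (2·XE·XZ)
  ∠EXZ = 28.07°

Step 7: From ZE = 8, ZX = 17, EX = 15, by the inverse law of cosines:
  cos(∠EZX) = (ZE² + ZX² - EX²) / (2·ZE·ZX)
  ∠EZX = 61.93°

Step 8: From EC = 12.5, EX = 15, CX = 4, by the inverse law of cosines:
  cos(∠CEX) = (EC² + EX² - CX²) / (2·EC·EX)
  ∠CEX = 13.08°

Step 9: From EU = 15.13, EX = 15, UX = 2, by the inverse law of cosines:
  cos(∠UEX) = (EU² + EX² - UX²) / (2·EU·EX)
  ∠UEX = 7.59°

Step 10: From XC = 4, XS = 14.45, CS = 17, by the inverse law of cosines:
  cos(∠CXS) = (XC² + XS² - CS²) / (2·XC·XS)
  ∠CXS = 123.71°

Step 11: From CE = 12.5, CX = 4, EX = 15, by the inverse law of cosines:
  cos(∠ECX) = (CE² + CX² - EX²) / (2·CE·CX)
  ∠ECX = 121.92°

Step 12: From CS = 17, CV = 18.79, SV = 8, by the inverse law of cosines:
  cos(∠SCV) = (CS² + CV² - SV²) / (2·CS·CV)
  ∠SCV = 25.2°

Step 13: From SC = 17, SX = 14.45, CX = 4, by the inverse law of cosines:
  cos(∠CSX) = (SC² + SX² - CX²) / (2·SC·SX)
  ∠CSX = 11.29°

Step 14: From UE = 15.13, UX = 2, EX = 15, by the inverse law of cosines:
  cos(∠EUX) = (UE² + UX² - EX²) / (2·UE·UX)
  ∠EUX = 82.41°

Step 15: From VC = 18.79, VS = 8, CS = 17, by the inverse law of cosines:
  cos(∠CVS) = (VC² + VS² - CS²) / (2·VC·VS)
  ∠CVS = 64.8°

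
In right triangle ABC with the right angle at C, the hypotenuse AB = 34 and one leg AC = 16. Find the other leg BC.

Rearranging the Pythagorean theorem to solve for the unknown leg:
leg^2 = hypotenuse^2 - known_leg^2 = 1156 - 256 = 900
leg = sqrt(900) = 30.

30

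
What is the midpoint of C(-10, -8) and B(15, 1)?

M = ((x₁ + x₂)/2, (y₁ + y₂)/2)
= ((-10 + 15)/2, (-8 + 1)/2)
= (5/2, -7/2) = (5/2, -7/2)

(5/2, -7/2)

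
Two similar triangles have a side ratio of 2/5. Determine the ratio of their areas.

The ratio of areas of similar triangles equals the square of the side ratio.
Side ratio = 2:5
Area ratio = (2/5)^2 = 4/25 = 4:25

4:25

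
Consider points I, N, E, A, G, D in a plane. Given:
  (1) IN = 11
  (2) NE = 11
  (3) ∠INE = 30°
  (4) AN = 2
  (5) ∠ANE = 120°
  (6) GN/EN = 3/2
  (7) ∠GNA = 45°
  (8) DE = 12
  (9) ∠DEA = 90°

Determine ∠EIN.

Step 1: By the law of cosines on triangle INE: IE² = 11² + 11² − 2·11·11·cos(30°) = 32.42, so IE ≈ 5.69.
Step 2: By the inverse law of cosines on triangle EIN: cos(∠EIN) = (5.69² + 11² − 11²) / (2·5.69·11) = 32.42/125.27 = 0.2588, so ∠EIN = 75°.

Therefore, the measure of angle ∠EIN = 75°.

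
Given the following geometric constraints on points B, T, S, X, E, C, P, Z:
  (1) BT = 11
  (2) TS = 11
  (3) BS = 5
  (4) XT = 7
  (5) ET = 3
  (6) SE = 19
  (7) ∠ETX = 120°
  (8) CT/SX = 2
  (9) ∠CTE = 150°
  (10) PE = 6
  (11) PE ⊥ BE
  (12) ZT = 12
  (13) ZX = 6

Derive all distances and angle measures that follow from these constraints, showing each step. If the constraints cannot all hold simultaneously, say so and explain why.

These constraints are not satisfiable: by the triangle inequality in triangle TSE, (2) TS = 11 and (5) ET = 3 force SE ≤ 11 + 3 = 14, but (6) says SE = 19. No planar figure meets all of them, so nothing further can be derived.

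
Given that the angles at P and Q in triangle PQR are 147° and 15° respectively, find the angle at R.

The interior angles sum to 180°: angle R = 180 - 147 - 15 = 18°.
The triangle is obtuse (angles 147°, 15°, 18°).

18 degrees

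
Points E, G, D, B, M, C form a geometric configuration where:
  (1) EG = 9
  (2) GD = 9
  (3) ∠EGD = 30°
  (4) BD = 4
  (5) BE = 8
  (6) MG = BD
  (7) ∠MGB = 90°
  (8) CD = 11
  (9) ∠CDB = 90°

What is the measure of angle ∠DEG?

Step 1: By the law of cosines on triangle EGD: ED² = 9² + 9² − 2·9·9·cos(30°) = 21.7, so ED ≈ 4.66.
Step 2: By the inverse law of cosines on triangle DEG: cos(∠DEG) = (4.66² + 9² − 9²) / (2·4.66·9) = 21.7/83.86 = 0.2588, so ∠DEG = 75°.

Therefore, the measure of angle ∠DEG = 75°.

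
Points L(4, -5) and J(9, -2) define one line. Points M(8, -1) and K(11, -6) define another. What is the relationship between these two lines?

Slope of line 1: m1 = (-2 - -5)/(9 - 4) = 3/5 = 3/5
Slope of line 2: m2 = (-6 - -1)/(11 - 8) = -5/3 = -5/3
m1 * m2 = (3/5) * (-5/3) = -1 = -1, so the lines are perpendicular.

Perpendicular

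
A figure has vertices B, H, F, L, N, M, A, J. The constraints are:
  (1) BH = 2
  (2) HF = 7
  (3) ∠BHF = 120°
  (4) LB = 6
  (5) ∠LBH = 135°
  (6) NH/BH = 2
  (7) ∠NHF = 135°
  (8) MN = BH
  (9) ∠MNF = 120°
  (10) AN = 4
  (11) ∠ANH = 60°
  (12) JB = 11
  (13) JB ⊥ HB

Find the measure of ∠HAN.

From the given relations: NH = 2·BH = 2·2 = 4.
Step 1: By the law of cosines on triangle ANH: AH² = 4² + 4² − 2·4·4·cos(60°) = 16, so AH = 4.
Step 2: By the inverse law of cosines on triangle HAN: cos(∠HAN) = (4² + 4² − 4²) / (2·4·4) = 16/32 = 0.5, so ∠HAN = 60°.

Therefore, the measure of angle ∠HAN = 60°.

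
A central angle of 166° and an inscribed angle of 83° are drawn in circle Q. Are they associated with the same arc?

By the inscribed angle theorem, if both angles subtend the same arc, the inscribed angle must be half the central angle.
Half of 166° = 83°, which equals the given inscribed angle of 83°.
Therefore, yes, they correspond to the same arc.

Yes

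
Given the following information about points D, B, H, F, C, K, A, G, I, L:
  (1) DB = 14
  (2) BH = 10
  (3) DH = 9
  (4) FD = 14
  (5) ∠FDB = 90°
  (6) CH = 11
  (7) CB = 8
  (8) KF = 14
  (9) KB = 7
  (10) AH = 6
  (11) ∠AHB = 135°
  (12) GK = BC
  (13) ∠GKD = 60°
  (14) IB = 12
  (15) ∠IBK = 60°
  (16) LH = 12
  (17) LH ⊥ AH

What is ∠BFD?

Step 1: By the law of cosines on triangle FDB: FB² = 14² + 14² − 2·14·14·cos(90°) = 392, so FB = 14·√2.
Step 2: By the inverse law of cosines on triangle BFD: cos(∠BFD) = ((14·√2)² + 14² − 14²) / (2·14·√2·14) = 392/554.37 = 0.7071, so ∠BFD = 45°.

Therefore, the measure of angle ∠BFD = 45°.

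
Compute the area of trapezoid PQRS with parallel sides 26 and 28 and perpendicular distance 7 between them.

Area of a trapezoid = (base1 + base2) * height / 2
Area = (26 + 28) * 7 / 2
Area = 54 * 7 / 2
Area = 378 / 2
Area = 189

189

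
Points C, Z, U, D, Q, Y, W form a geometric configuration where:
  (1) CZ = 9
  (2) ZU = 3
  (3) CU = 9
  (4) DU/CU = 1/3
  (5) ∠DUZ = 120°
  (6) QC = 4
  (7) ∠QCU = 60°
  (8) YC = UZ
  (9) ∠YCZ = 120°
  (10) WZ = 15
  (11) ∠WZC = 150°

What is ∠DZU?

From the given relations: DU = 1/3·CU = 1/3·9 = 3.
Step 1: By the law of cosines on triangle ZUD: ZD² = 3² + 3² − 2·3·3·cos(120°) = 27, so ZD = 3·√3.
Step 2: By the inverse law of cosines on triangle DZU: cos(∠DZU) = ((3·√3)² + 3² − 3²) / (2·3·√3·3) = 27/31.18 = 0.866, so ∠DZU = 30°.

Therefore, the measure of angle ∠DZU = 30°.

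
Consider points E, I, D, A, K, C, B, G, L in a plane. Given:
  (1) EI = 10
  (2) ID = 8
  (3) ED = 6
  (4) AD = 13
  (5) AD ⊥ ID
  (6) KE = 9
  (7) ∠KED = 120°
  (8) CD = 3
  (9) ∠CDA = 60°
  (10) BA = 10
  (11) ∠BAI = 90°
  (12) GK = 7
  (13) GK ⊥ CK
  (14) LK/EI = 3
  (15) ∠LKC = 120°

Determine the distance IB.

Step 1: By the law of cosines on triangle IDA: IA² = 8² + 13² − 2·8·13·cos(90°) = 233, so IA ≈ 15.26.
Step 2: By the law of cosines on triangle IAB: IB² = 15.26² + 10² − 2·15.26·10·cos(90°) = 333, so IB = 3·√37.

Therefore, the length of IB = 3·√37.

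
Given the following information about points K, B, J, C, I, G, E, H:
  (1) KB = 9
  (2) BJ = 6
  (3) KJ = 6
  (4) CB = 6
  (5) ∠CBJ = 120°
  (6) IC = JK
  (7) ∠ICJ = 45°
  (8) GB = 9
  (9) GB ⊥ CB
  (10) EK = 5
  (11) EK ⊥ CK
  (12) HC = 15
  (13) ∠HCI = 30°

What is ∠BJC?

Step 1: By the law of cosines on triangle JBC: JC² = 6² + 6² − 2·6·6·cos(120°) = 108, so JC = 6·√3.
Step 2: By the inverse law of cosines on triangle BJC: cos(∠BJC) = (6² + (6·√3)² − 6²) / (2·6·6·√3) = 108/124.71 = 0.866, so ∠BJC = 30°.

Therefore, the measure of angle ∠BJC = 30°.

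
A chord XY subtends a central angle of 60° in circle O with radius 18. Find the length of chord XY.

Chord = 2(18) sin(30°) = 18

18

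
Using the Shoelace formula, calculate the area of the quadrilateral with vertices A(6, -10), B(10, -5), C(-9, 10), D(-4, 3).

Using the Shoelace formula for a quadrilateral (vertices in order):
Area = (1/2)|sum of (x_i * y_(i+1) - x_(i+1) * y_i)|
Terms: (6*-5 - 10*-10) = 70, (10*10 - -9*-5) = 55, (-9*3 - -4*10) = 13, (-4*-10 - 6*3) = 22
Sum = 160
Area = (1/2)(160) = 80

80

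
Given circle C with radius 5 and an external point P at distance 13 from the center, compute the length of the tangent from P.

tangent = √(d² - r²) = √(13² - 5²) = √(169 - 25) = √144 = 12

12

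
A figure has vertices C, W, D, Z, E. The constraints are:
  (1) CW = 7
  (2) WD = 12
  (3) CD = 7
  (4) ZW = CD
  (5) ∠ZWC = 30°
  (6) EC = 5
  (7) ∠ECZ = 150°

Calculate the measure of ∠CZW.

From the given relations: ZW = CD = 7.
Step 1: By the law of cosines on triangle ZWC: ZC² = 7² + 7² − 2·7·7·cos(30°) = 13.13, so ZC ≈ 3.62.
Step 2: By the inverse law of cosines on triangle CZW: cos(∠CZW) = (3.62² + 7² − 7²) / (2·3.62·7) = 13.13/50.73 = 0.2588, so ∠CZW = 75°.

Therefore, the measure of angle ∠CZW = 75°.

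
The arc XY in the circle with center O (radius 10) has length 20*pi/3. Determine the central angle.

θ = 360 × 20*pi/3 / (2π × 10) = 120° (rearranging arc length formula).

120°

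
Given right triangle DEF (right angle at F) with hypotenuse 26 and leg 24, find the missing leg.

EF = sqrt(26^2 - 24^2) = sqrt(100) = 10

10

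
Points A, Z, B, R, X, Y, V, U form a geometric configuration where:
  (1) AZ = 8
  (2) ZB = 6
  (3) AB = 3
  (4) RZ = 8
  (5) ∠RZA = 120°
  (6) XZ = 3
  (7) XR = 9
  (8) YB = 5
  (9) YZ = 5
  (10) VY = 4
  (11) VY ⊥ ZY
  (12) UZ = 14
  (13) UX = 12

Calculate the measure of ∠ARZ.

Step 1: By the law of cosines on triangle RZA: RA² = 8² + 8² − 2·8·8·cos(120°) = 192, so RA = 8·√3.
Step 2: By the inverse law of cosines on triangle ARZ: cos(∠ARZ) = ((8·√3)² + 8² − 8²) / (2·8·√3·8) = 192/221.7 = 0.866, so ∠ARZ = 30°.

Therefore, the measure of angle ∠ARZ = 30°.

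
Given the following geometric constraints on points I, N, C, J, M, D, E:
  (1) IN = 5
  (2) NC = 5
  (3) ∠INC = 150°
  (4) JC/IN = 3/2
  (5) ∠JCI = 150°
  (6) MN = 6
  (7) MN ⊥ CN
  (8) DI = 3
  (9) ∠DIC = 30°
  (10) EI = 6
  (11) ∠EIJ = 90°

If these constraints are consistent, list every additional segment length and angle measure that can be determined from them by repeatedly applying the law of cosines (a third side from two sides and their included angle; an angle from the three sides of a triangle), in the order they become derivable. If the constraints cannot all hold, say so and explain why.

The constraints are consistent. Derivable facts, in order:
After 1 step:
- CM = √61
- IC ≈ 9.66
After 2 steps:
- CD ≈ 7.22
- IJ ≈ 16.58
- ∠CIN = 15°
- ∠CMN = 39.81°
- ∠ICN = 15°
- ∠MCN = 50.19°
After 3 steps:
- JE ≈ 17.64
- ∠CDI = 138.01°
- ∠CIJ = 13.07°
- ∠CJI = 16.93°
- ∠DCI = 11.99°
After 4 steps:
- ∠EJI = 19.89°
- ∠IEJ = 70.11°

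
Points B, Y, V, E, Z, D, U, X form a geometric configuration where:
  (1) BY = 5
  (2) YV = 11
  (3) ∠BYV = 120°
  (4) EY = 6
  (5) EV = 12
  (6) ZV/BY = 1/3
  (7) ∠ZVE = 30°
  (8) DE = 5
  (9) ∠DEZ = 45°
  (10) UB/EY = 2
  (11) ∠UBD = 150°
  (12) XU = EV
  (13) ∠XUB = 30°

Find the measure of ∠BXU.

From the given relations: XU = EV = 12; UB = 2·EY = 2·6 = 12.
Step 1: By the law of cosines on triangle XUB: XB² = 12² + 12² − 2·12·12·cos(30°) = 38.58, so XB ≈ 6.21.
Step 2: By the inverse law of cosines on triangle BXU: cos(∠BXU) = (6.21² + 12² − 12²) / (2·6.21·12) = 38.58/149.08 = 0.2588, so ∠BXU = 75°.

Therefore, the measure of angle ∠BXU = 75°.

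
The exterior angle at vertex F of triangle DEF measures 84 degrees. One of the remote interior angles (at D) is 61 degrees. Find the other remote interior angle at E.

angle E = 84 - 61 = 23 degrees (exterior angle theorem).

23 degrees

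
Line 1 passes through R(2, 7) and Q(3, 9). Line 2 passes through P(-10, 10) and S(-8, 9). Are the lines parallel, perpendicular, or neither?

Slope of line 1: m1 = (9 - 7)/(3 - 2) = 2/1 = 2
Slope of line 2: m2 = (9 - 10)/(-8 - -10) = -1/2 = -1/2
Two lines are perpendicular when the product of their slopes is -1 (negative reciprocals).
m1 * m2 = (2) * (-1/2) = -1, confirming perpendicularity.

Perpendicular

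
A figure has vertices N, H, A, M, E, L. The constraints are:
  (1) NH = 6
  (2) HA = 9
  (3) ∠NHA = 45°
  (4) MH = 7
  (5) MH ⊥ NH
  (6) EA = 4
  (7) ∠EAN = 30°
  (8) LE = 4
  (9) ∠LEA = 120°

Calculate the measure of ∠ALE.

Step 1: By the law of cosines on triangle LEA: LA² = 4² + 4² − 2·4·4·cos(120°) = 48, so LA = 4·√3.
Step 2: By the inverse law of cosines on triangle ALE: cos(∠ALE) = ((4·√3)² + 4² − 4²) / (2·4·√3·4) = 48/55.43 = 0.866, so ∠ALE = 30°.

Therefore, the measure of angle ∠ALE = 30°.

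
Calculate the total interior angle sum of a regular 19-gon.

The sum of interior angles of an n-sided polygon is (n - 2) * 180.
For n = 19: (19 - 2) * 180 = 17 * 180 = 3060 degrees.

3060 degrees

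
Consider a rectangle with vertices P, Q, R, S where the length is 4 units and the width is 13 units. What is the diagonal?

A rectangle's diagonal splits it into two right triangles, with the diagonal as the hypotenuse.
By the Pythagorean theorem, d^2 = 4^2 + 13^2 = 185.
Therefore d = sqrt(185).

sqrt(185)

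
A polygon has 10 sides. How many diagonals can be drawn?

Total line segments between 10 vertices = C(10,2) = 45.
Subtract the 10 sides: 45 - 10 = 35 diagonals.

35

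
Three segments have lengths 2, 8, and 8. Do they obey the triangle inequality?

Yes.
The triangle inequality requires that the sum of any two sides exceeds the third.
Here 2 + 8 = 10 > 8, so the condition is met.

Yes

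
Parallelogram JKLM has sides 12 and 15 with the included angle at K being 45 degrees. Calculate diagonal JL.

The diagonal of a parallelogram can be found by treating two adjacent sides and the diagonal as a triangle.
Applying the law of cosines with sides 12, 15 and included angle 45°:
d^2 = 144 + 225 - 360*cos(45°) = 369 - 180*sqrt(2)
d = 3*sqrt(41 - 20*sqrt(2))

3*sqrt(41 - 20*sqrt(2))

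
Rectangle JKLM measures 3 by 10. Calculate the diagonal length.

Using the Pythagorean theorem:
d² = 3² + 10² = 9 + 100 = 109
d = sqrt(109)

sqrt(109)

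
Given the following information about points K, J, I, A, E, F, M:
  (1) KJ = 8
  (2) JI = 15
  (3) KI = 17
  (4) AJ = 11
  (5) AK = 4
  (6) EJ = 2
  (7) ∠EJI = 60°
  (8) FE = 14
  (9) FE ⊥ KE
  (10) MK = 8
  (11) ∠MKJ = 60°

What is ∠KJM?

Step 1: By the law of cosines on triangle JKM: JM² = 8² + 8² − 2·8·8·cos(60°) = 64, so JM = 8.
Step 2: By the inverse law of cosines on triangle KJM: cos(∠KJM) = (8² + 8² − 8²) / (2·8·8) = 64/128 = 0.5, so ∠KJM = 60°.

Therefore, the measure of angle ∠KJM = 60°.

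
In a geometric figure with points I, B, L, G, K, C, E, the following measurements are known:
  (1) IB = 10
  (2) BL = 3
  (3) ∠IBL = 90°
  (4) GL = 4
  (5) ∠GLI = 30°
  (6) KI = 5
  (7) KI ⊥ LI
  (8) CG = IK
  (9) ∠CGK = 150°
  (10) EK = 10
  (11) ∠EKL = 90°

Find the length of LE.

Step 1: By the law of cosines on triangle LBI: LI² = 3² + 10² − 2·3·10·cos(90°) = 109, so LI = √109.
Step 2: By the law of cosines on triangle LIK: LK² = √109² + 5² − 2·√109·5·cos(90°) = 134, so LK = √134.
Step 3: By the law of cosines on triangle LKE: LE² = √134² + 10² − 2·√134·10·cos(90°) = 234, so LE = 3·√26.

Therefore, the length of LE = 3·√26.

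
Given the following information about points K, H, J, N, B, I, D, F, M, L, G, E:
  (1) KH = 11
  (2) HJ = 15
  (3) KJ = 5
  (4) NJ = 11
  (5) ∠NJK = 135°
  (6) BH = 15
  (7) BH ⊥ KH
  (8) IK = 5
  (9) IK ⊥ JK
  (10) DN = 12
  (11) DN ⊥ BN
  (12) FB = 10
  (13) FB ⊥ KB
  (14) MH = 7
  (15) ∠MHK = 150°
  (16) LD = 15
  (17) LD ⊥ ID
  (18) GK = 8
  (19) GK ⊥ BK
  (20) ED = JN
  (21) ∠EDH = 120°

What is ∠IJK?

Step 1: By the law of cosines on triangle JKI: JI² = 5² + 5² − 2·5·5·cos(90°) = 50, so JI = 5·√2.
Step 2: By the inverse law of cosines on triangle IJK: cos(∠IJK) = ((5·√2)² + 5² − 5²) / (2·5·√2·5) = 50/70.71 = 0.7071, so ∠IJK = 45°.

Therefore, the measure of angle ∠IJK = 45°.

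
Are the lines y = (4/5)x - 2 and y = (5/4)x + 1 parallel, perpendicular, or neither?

Slope of line 1: m1 = 4/5
Slope of line 2: m2 = 5/4
For parallel lines we need equal slopes: 4/5 != 5/4.
For perpendicular lines we need m1*m2 = -1: (4/5)(5/4) = 1 != -1.
Since neither condition holds, the lines are neither parallel nor perpendicular.

Neither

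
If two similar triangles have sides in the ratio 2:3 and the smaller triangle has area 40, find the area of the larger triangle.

Area ratio = (2/3)^2 = 4/9. Area of the larger triangle = 40 * 9/4 = 90.

90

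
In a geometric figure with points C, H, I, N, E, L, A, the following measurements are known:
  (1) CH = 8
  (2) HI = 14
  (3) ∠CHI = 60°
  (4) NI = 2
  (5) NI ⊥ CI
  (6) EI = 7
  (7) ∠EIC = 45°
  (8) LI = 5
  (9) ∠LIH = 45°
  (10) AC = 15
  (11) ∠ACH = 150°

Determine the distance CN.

Step 1: By the law of cosines on triangle CHI: CI² = 8² + 14² − 2·8·14·cos(60°) = 148, so CI = 2·√37.
Step 2: By the law of cosines on triangle CIN: CN² = (2·√37)² + 2² − 2·2·√37·2·cos(90°) = 152, so CN = 2·√38.

Therefore, the length of CN = 2·√38.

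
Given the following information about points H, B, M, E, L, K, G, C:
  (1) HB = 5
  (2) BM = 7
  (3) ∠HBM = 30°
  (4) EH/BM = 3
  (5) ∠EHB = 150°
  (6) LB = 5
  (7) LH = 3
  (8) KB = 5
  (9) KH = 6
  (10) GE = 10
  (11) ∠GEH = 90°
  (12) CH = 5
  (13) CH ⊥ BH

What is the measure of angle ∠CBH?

Step 1: By the law of cosines on triangle BHC: BC² = 5² + 5² − 2·5·5·cos(90°) = 50, so BC = 5·√2.
Step 2: By the inverse law of cosines on triangle CBH: cos(∠CBH) = ((5·√2)² + 5² − 5²) / (2·5·√2·5) = 50/70.71 = 0.7071, so ∠CBH = 45°.

Therefore, the measure of angle ∠CBH = 45°.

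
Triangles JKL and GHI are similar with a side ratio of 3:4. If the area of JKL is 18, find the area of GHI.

The ratio of areas of similar triangles = (side ratio)^2.
Side ratio = 3:4, so area ratio = 9:16.
Area of GHI / Area of JKL = 16/9
Area of GHI = 18 * 16/9 = 32

32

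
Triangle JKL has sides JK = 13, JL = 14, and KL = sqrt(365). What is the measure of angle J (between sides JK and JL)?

When all three sides of a triangle are known, the law of cosines can be rearranged to find any angle.
cos(C) = (a² + b² - c²) / (2ab) gives cos(J) = 0.
Taking the inverse cosine: J = 90°.

90°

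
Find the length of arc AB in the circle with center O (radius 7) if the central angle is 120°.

Arc length = 2πr × θ/360
= 2π × 7 × 1/3
= 14*pi/3

14*pi/3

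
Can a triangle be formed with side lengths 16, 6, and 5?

No.
The triangle inequality is violated: 6 + 5 = 11 ≤ 16.
These lengths cannot form a triangle.

No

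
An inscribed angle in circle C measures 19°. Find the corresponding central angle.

The inscribed angle theorem states that a central angle is always twice any inscribed angle that subtends the same arc.
Since the inscribed angle is 19°, the central angle = 2 × 19° = 38°.

38°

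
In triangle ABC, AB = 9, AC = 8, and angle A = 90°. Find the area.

Area = (1/2)(9)(8) sin(90°) = (1/2)(9)(8)(1) = 36

36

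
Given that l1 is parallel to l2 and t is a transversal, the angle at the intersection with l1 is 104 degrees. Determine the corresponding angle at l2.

Corresponding angles are equal: 104 degrees.

104 degrees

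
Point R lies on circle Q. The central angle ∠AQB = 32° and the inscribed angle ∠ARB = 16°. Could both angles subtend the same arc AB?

By the inscribed angle theorem, if both angles subtend the same arc, the inscribed angle must be half the central angle.
Half of 32° = 16°, which equals the given inscribed angle of 16°.
Therefore, yes, they correspond to the same arc.

Yes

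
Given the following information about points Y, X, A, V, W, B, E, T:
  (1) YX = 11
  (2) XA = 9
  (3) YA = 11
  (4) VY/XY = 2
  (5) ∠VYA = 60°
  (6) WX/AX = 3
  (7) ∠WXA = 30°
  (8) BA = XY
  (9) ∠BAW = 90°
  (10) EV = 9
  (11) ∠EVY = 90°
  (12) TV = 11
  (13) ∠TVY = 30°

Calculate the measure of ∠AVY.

From the given relations: VY = 2·XY = 2·11 = 22.
Step 1: By the law of cosines on triangle VYA: VA² = 22² + 11² − 2·22·11·cos(60°) = 363, so VA = 11·√3.
Step 2: By the inverse law of cosines on triangle AVY: cos(∠AVY) = ((11·√3)² + 22² − 11²) / (2·11·√3·22) = 726/838.31 = 0.866, so ∠AVY = 30°.

Therefore, the measure of angle ∠AVY = 30°.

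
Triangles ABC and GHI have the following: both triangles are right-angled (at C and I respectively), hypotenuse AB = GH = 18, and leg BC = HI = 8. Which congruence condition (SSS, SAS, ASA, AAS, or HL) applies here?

The given information provides:
both triangles are right-angled (at C and I respectively), hypotenuse AB = GH = 18, and leg BC = HI = 8
This matches the HL congruence theorem.
The hypotenuse and one leg of two right triangles are equal (Hypotenuse-Leg).

HL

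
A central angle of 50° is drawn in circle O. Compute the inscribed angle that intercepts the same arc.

By the inscribed angle theorem, the inscribed angle is half the central angle.
Inscribed angle = 50° / 2 = 25°

25°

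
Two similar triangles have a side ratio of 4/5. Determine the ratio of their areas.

Area ratio = (side ratio)^2 = (4/5)^2 = 16:25.

16:25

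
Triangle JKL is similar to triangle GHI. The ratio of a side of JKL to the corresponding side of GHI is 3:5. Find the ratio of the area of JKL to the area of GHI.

The ratio of areas of similar triangles equals the square of the side ratio.
Side ratio = 3:5
Area ratio = (3/5)^2 = 9/25 = 9:25

9:25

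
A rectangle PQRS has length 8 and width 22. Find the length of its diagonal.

Using the Pythagorean theorem:
d² = 8² + 22² = 64 + 484 = 548
d = sqrt(548) = 2*sqrt(137)

2*sqrt(137)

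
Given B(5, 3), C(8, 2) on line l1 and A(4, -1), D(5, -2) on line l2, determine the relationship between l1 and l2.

Slope of line 1: m1 = (2 - 3)/(8 - 5) = -1/3 = -1/3
Slope of line 2: m2 = (-2 - -1)/(5 - 4) = -1/1 = -1
For parallel lines we need equal slopes: -1/3 != -1.
For perpendicular lines we need m1*m2 = -1: (-1/3)(-1) = 1/3 != -1.
Since neither condition holds, the lines are neither parallel nor perpendicular.

Neither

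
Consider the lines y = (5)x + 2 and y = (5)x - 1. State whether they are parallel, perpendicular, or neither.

Slope of line 1: m1 = 5
Slope of line 2: m2 = 5
m1 = m2, so the lines are parallel.

Parallel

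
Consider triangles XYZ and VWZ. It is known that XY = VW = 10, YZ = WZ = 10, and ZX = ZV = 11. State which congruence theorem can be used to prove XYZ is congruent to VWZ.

Consider the given information: XY = VW = 10, YZ = WZ = 10, and ZX = ZV = 11
This is not AAS or HL: AAS requires two angles and a non-included side. HL only applies to right triangles with matching hypotenuse and leg.
The correct criterion is SSS. All three pairs of corresponding sides are equal (Side-Side-Side).

SSS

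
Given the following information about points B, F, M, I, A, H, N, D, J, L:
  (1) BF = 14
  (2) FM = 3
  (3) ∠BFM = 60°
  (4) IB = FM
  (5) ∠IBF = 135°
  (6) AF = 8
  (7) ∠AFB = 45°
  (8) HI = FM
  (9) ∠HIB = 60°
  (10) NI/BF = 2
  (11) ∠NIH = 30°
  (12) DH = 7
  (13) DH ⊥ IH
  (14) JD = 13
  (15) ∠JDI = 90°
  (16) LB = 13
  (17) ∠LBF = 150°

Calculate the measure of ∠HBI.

From the given relations: IB = FM = 3; HI = FM = 3.
Step 1: By the law of cosines on triangle BIH: BH² = 3² + 3² − 2·3·3·cos(60°) = 9, so BH = 3.
Step 2: By the inverse law of cosines on triangle HBI: cos(∠HBI) = (3² + 3² − 3²) / (2·3·3) = 9/18 = 0.5, so ∠HBI = 60°.

Therefore, the measure of angle ∠HBI = 60°.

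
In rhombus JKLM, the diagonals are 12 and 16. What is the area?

Area of a rhombus = (d1 * d2) / 2
Area = (12 * 16) / 2
Area = 192 / 2
Area = 96

96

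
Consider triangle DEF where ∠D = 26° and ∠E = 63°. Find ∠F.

The interior angles sum to 180°: angle F = 180 - 26 - 63 = 91°.
The triangle is obtuse (angles 26°, 63°, 91°).

91 degrees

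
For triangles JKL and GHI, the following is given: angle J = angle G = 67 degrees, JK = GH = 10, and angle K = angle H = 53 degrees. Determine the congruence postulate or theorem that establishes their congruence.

The given information provides:
angle J = angle G = 67 degrees, JK = GH = 10, and angle K = angle H = 53 degrees
This matches the ASA congruence theorem.
Two pairs of corresponding angles and the included side are equal (Angle-Side-Angle).

ASA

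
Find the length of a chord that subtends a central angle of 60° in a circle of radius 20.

Drop a perpendicular from the center to the chord, bisecting both the chord and the central angle.
Each half-chord = r sin(θ/2) = 20 sin(30°).
The full chord = 2 × 20 × sin(30°) = 20.

20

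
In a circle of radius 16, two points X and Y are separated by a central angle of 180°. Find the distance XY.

Chord = 2(16) sin(90°) = 32

32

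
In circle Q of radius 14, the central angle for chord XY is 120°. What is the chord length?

Chord = 2(14) sin(60°) = 14*sqrt(3)

14*sqrt(3)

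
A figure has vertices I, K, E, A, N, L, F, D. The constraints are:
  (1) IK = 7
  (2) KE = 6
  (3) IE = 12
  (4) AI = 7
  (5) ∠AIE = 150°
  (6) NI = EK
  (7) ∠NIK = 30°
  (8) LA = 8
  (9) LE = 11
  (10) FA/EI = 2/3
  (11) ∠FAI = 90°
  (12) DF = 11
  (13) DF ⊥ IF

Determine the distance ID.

From the given relations: FA = 2/3·EI = 2/3·12 = 8.
Step 1: By the law of cosines on triangle FAI: FI² = 8² + 7² − 2·8·7·cos(90°) = 113, so FI = √113.
Step 2: By the law of cosines on triangle IFD: ID² = √113² + 11² − 2·√113·11·cos(90°) = 234, so ID = 3·√26.

Therefore, the length of ID = 3·√26.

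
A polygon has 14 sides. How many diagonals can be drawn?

The number of diagonals in an n-gon is n(n - 3)/2.
For n = 14: 14(14 - 3)/2 = 14 × 11 / 2 = 77.

77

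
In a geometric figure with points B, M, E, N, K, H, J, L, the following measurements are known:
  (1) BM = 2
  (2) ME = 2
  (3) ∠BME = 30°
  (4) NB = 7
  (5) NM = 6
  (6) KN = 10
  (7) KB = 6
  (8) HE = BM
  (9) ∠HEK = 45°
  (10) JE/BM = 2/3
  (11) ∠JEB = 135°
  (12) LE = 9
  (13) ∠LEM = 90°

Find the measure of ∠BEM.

Step 1: By the law of cosines on triangle EMB: EB² = 2² + 2² − 2·2·2·cos(30°) = 1.07, so EB ≈ 1.04.
Step 2: By the inverse law of cosines on triangle BEM: cos(∠BEM) = (1.04² + 2² − 2²) / (2·1.04·2) = 1.07/4.14 = 0.2588, so ∠BEM = 75°.

Therefore, the measure of angle ∠BEM = 75°.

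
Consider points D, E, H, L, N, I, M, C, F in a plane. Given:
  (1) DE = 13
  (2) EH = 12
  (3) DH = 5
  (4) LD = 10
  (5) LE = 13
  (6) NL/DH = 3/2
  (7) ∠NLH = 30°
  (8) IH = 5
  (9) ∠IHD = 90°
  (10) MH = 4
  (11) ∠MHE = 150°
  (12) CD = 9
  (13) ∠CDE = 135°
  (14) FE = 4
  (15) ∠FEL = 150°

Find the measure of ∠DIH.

Step 1: By the law of cosines on triangle IHD: ID² = 5² + 5² − 2·5·5·cos(90°) = 50, so ID = 5·√2.
Step 2: By the inverse law of cosines on triangle DIH: cos(∠DIH) = ((5·√2)² + 5² − 5²) / (2·5·√2·5) = 50/70.71 = 0.7071, so ∠DIH = 45°.

Therefore, the measure of angle ∠DIH = 45°.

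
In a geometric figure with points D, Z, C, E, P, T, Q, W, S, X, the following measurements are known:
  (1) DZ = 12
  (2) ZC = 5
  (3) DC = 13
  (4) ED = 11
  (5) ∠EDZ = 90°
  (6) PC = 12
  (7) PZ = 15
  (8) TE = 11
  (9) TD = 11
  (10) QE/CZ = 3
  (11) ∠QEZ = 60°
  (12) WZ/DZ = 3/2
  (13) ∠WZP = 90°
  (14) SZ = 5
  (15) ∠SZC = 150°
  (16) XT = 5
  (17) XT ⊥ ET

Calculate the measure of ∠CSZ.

Step 1: By the law of cosines on triangle SZC: SC² = 5² + 5² − 2·5·5·cos(150°) = 93.3, so SC ≈ 9.66.
Step 2: By the inverse law of cosines on triangle CSZ: cos(∠CSZ) = (9.66² + 5² − 5²) / (2·9.66·5) = 93.3/96.59 = 0.9659, so ∠CSZ = 15°.

Therefore, the measure of angle ∠CSZ = 15°.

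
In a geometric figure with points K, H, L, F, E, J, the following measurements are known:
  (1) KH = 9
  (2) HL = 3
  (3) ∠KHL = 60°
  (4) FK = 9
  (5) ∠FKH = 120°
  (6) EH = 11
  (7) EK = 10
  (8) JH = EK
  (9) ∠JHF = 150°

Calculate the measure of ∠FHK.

Step 1: By the law of cosines on triangle HKF: HF² = 9² + 9² − 2·9·9·cos(120°) = 243, so HF = 9·√3.
Step 2: By the inverse law of cosines on triangle FHK: cos(∠FHK) = ((9·√3)² + 9² − 9²) / (2·9·√3·9) = 243/280.59 = 0.866, so ∠FHK = 30°.

Therefore, the measure of angle ∠FHK = 30°.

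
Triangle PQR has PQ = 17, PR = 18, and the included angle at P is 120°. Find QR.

When two sides and the included angle are known, the law of cosines gives the third side.
c^2 = a^2 + b^2 - 2ab cos(C) generalizes the Pythagorean theorem to non-right triangles.
Here: QR^2 = 289 + 324 - 612*(-1/2) = 919
QR = sqrt(919)

sqrt(919)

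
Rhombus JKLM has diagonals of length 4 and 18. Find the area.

Area = (4 * 18) / 2 = 72 / 2 = 36

36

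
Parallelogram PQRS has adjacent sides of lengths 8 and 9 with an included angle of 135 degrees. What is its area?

The area of a parallelogram equals the product of two adjacent sides times the sine of the included angle.
This is because the height equals 9 * sin(135°) = 9*sqrt(2)/2.
Area = 8 * 9*sqrt(2)/2 = 36*sqrt(2)

36*sqrt(2)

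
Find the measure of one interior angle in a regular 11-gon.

Each interior angle of a regular n-gon is (n - 2) * 180 / n.
For n = 11: (11 - 2) * 180 / 11 = 1620/11 = 1620/11 degrees.

1620/11 degrees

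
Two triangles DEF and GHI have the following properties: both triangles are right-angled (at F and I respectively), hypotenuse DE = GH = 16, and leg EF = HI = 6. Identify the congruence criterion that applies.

The given information provides:
both triangles are right-angled (at F and I respectively), hypotenuse DE = GH = 16, and leg EF = HI = 6
This matches the HL congruence theorem.
The hypotenuse and one leg of two right triangles are equal (Hypotenuse-Leg).

HL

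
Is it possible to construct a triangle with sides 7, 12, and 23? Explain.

Check the triangle inequality: 7 + 12 = 19 ≤ 23.
Since the sum of two sides does not exceed the third, no triangle can be formed.

No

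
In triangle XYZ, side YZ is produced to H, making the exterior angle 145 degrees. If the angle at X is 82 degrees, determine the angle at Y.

By the exterior angle theorem: exterior angle = sum of remote interior angles.
145 = 82 + angle Y
angle Y = 145 - 82 = 63 degrees

63 degrees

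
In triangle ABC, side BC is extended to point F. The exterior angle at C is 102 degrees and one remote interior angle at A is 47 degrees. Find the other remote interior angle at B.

The exterior angle theorem states that an exterior angle equals the sum of the two non-adjacent interior angles.
So 102 = 47 + angle B, which gives angle B = 102 - 47 = 55 degrees.

55 degrees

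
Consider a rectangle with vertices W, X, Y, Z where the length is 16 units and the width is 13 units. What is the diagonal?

A rectangle's diagonal splits it into two right triangles, with the diagonal as the hypotenuse.
By the Pythagorean theorem, d^2 = 16^2 + 13^2 = 425.
Therefore d = sqrt(425) = 5*sqrt(17).

5*sqrt(17)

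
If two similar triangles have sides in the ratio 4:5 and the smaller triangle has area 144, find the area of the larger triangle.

For similar figures, the area ratio equals the square of the side ratio.
Side ratio (the smaller triangle to the larger triangle) = 4:5, so area ratio = 4^2:5^2 = 16:25.
If the area of the smaller triangle is 144, then the area of the larger triangle = 144 * (25/16) = 225.

225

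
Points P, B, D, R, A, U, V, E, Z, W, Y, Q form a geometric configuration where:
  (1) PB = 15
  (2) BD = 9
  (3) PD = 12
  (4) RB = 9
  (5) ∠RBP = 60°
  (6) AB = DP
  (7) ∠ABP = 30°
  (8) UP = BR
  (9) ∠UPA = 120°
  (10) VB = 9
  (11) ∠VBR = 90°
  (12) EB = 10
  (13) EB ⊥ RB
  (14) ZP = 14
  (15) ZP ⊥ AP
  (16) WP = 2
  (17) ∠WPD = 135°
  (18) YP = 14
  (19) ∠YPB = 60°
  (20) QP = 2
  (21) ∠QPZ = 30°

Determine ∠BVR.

Step 1: By the law of cosines on triangle VBR: VR² = 9² + 9² − 2·9·9·cos(90°) = 162, so VR = 9·√2.
Step 2: By the inverse law of cosines on triangle BVR: cos(∠BVR) = (9² + (9·√2)² − 9²) / (2·9·9·√2) = 162/229.1 = 0.7071, so ∠BVR = 45°.

Therefore, the measure of angle ∠BVR = 45°.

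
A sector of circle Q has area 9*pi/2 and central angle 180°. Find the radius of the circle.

r² = 360 × 9*pi/2 / (π × 180) = 9, so r = 3.

3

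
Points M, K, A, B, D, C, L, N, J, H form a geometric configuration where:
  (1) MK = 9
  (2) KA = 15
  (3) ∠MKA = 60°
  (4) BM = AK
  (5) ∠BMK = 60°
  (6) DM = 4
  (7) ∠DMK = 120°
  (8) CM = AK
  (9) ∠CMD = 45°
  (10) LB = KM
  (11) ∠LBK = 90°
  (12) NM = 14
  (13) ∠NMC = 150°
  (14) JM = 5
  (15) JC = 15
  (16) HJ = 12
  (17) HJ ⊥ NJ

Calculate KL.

From the given relations: BM = AK = 15; LB = KM = 9.
Step 1: By the law of cosines on triangle BMK: BK² = 15² + 9² − 2·15·9·cos(60°) = 171, so BK = 3·√19.
Step 2: By the law of cosines on triangle KBL: KL² = (3·√19)² + 9² − 2·3·√19·9·cos(90°) = 252, so KL = 6·√7.

Therefore, the length of KL = 6·√7.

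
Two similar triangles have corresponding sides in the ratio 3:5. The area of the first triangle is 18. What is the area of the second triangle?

For similar figures, the area ratio equals the square of the side ratio.
Side ratio (the first triangle to the second triangle) = 3:5, so area ratio = 3^2:5^2 = 9:25.
If the area of the first triangle is 18, then the area of the second triangle = 18 * (25/9) = 50.

50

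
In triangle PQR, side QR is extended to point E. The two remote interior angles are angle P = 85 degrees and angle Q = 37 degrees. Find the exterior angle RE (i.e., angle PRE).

Exterior angle = 85 + 37 = 122 degrees (exterior angle theorem).

122 degrees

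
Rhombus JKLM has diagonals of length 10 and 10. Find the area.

The diagonals of a rhombus divide it into four right triangles.
Each triangle has legs 10/ 2 = 5 and 10/2 = 5, so each has area (1/2)*5*5 = 25/2.
Four such triangles give total area = (d1 * d2) / 2 = 50.

50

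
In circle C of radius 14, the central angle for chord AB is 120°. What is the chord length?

Chord = 2(14) sin(60°) = 14*sqrt(3)

14*sqrt(3)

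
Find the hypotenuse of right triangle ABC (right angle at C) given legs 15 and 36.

By the Pythagorean theorem: AB^2 = AC^2 + BC^2
AB^2 = 15^2 + 36^2 = 225 + 1296 = 1521
AB = sqrt(1521) = 39

39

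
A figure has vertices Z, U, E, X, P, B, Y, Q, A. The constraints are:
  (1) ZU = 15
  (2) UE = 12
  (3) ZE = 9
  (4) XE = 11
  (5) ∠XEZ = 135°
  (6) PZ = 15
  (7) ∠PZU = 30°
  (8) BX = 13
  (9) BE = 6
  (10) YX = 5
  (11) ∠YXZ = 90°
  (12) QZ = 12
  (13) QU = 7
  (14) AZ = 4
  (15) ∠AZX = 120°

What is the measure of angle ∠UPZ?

Step 1: By the law of cosines on triangle PZU: PU² = 15² + 15² − 2·15·15·cos(30°) = 60.29, so PU ≈ 7.76.
Step 2: By the inverse law of cosines on triangle UPZ: cos(∠UPZ) = (7.76² + 15² − 15²) / (2·7.76·15) = 60.29/232.94 = 0.2588, so ∠UPZ = 75°.

Therefore, the measure of angle ∠UPZ = 75°.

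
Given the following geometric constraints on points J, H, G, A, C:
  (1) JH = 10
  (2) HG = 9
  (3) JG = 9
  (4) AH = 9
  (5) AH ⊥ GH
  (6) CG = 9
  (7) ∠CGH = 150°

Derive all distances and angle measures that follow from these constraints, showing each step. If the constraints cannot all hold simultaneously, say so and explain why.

The constraints are consistent.

Step 1: From HG = 9, GC = 9, and ∠HGC = 150°, by the law of cosines:
  HC² = HG² + GC² - 2·HG·GC·cos(150°) = 81 + 81 + 140.3 = 302.3
  HC ≈ 17.39

Step 2: From GH = 9, HA = 9, and ∠GHA = 90°, by the law of cosines:
  GA² = GH² + HA² - 2·GH·HA·cos(90°) = 81 + 81 - 0 = 162
  GA = 9·√2

Step 3: From JG = 9, JH = 10, GH = 9, by the inverse law of cosines:
  cos(∠GJH) = (JG² + JH² - GH²) / (2·JG·JH)
  ∠GJH = 56.25°

Step 4: From HG = 9, HJ = 10, GJ = 9, by the inverse law of cosines:
  cos(∠GHJ) = (HG² + HJ² - GJ²) / (2·HG·HJ)
  ∠GHJ = 56.25°

Step 5: From GH = 9, GJ = 9, HJ = 10, by the inverse law of cosines:
  cos(∠HGJ) = (GH² + GJ² - HJ²) / (2·GH·GJ)
  ∠HGJ = 67.5°

Step 6: From HC = 17.39, HG = 9, CG = 9, by the inverse law of cosines:
  cos(∠CHG) = (HC² + HG² - CG²) / (2·HC·HG)
  ∠CHG = 15°

Step 7: From GA = 9·√2, GH = 9, AH = 9, by the inverse law of cosines:
  cos(∠AGH) = (GA² + GH² - AH²) / (2·GA·GH)
  ∠AGH = 45°

Step 8: From AG = 9·√2, AH = 9, GH = 9, by the inverse law of cosines:
  cos(∠GAH) = (AG² + AH² - GH²) / (2·AG·AH)
  ∠GAH = 45°

Step 9: From CG = 9, CH = 17.39, GH = 9, by the inverse law of cosines:
  cos(∠GCH) = (CG² + CH² - GH²) / (2·CG·CH)
  ∠GCH = 15°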